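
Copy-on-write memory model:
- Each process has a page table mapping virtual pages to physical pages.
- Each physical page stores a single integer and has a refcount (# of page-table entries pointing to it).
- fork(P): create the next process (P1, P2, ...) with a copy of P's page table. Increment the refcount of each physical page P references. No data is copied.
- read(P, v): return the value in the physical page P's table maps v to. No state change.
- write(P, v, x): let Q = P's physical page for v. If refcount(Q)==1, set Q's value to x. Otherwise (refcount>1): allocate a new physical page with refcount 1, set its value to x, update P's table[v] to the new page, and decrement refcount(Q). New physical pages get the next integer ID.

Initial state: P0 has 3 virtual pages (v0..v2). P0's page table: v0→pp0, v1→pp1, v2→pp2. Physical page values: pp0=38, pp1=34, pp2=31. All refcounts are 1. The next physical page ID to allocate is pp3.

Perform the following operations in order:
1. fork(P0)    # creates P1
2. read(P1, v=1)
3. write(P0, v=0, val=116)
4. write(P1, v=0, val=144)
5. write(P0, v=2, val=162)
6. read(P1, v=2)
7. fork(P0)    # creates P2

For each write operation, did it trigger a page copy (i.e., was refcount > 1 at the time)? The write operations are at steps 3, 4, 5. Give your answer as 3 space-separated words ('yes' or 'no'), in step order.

Op 1: fork(P0) -> P1. 3 ppages; refcounts: pp0:2 pp1:2 pp2:2
Op 2: read(P1, v1) -> 34. No state change.
Op 3: write(P0, v0, 116). refcount(pp0)=2>1 -> COPY to pp3. 4 ppages; refcounts: pp0:1 pp1:2 pp2:2 pp3:1
Op 4: write(P1, v0, 144). refcount(pp0)=1 -> write in place. 4 ppages; refcounts: pp0:1 pp1:2 pp2:2 pp3:1
Op 5: write(P0, v2, 162). refcount(pp2)=2>1 -> COPY to pp4. 5 ppages; refcounts: pp0:1 pp1:2 pp2:1 pp3:1 pp4:1
Op 6: read(P1, v2) -> 31. No state change.
Op 7: fork(P0) -> P2. 5 ppages; refcounts: pp0:1 pp1:3 pp2:1 pp3:2 pp4:2

yes no yes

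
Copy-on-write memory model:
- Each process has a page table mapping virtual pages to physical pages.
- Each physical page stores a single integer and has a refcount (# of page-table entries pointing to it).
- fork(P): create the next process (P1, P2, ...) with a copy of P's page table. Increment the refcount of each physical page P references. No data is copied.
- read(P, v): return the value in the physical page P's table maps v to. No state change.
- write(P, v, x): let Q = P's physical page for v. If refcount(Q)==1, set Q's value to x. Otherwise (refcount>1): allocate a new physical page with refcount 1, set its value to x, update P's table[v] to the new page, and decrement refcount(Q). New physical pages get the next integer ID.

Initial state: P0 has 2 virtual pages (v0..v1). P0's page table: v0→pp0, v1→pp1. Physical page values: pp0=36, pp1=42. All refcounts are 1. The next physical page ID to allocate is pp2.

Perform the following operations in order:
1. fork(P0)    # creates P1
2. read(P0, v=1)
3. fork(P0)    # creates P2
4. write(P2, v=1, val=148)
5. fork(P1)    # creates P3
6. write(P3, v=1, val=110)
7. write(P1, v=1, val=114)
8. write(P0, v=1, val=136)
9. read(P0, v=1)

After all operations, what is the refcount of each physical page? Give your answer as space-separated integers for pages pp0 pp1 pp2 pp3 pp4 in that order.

Op 1: fork(P0) -> P1. 2 ppages; refcounts: pp0:2 pp1:2
Op 2: read(P0, v1) -> 42. No state change.
Op 3: fork(P0) -> P2. 2 ppages; refcounts: pp0:3 pp1:3
Op 4: write(P2, v1, 148). refcount(pp1)=3>1 -> COPY to pp2. 3 ppages; refcounts: pp0:3 pp1:2 pp2:1
Op 5: fork(P1) -> P3. 3 ppages; refcounts: pp0:4 pp1:3 pp2:1
Op 6: write(P3, v1, 110). refcount(pp1)=3>1 -> COPY to pp3. 4 ppages; refcounts: pp0:4 pp1:2 pp2:1 pp3:1
Op 7: write(P1, v1, 114). refcount(pp1)=2>1 -> COPY to pp4. 5 ppages; refcounts: pp0:4 pp1:1 pp2:1 pp3:1 pp4:1
Op 8: write(P0, v1, 136). refcount(pp1)=1 -> write in place. 5 ppages; refcounts: pp0:4 pp1:1 pp2:1 pp3:1 pp4:1
Op 9: read(P0, v1) -> 136. No state change.

Answer: 4 1 1 1 1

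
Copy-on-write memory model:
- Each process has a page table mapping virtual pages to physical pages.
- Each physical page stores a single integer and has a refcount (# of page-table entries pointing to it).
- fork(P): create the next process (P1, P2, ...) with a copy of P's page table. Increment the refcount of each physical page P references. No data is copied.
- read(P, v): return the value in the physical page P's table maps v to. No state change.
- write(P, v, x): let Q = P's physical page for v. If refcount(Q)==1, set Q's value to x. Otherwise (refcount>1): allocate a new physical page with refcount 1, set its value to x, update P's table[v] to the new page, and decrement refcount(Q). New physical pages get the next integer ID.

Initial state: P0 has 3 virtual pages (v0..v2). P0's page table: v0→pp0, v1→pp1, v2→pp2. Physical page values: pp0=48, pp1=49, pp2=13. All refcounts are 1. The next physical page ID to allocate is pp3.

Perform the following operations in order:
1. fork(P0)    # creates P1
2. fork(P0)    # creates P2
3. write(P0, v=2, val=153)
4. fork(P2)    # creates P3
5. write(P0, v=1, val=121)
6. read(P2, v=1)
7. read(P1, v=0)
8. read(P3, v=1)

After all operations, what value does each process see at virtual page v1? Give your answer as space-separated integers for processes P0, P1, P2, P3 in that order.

Op 1: fork(P0) -> P1. 3 ppages; refcounts: pp0:2 pp1:2 pp2:2
Op 2: fork(P0) -> P2. 3 ppages; refcounts: pp0:3 pp1:3 pp2:3
Op 3: write(P0, v2, 153). refcount(pp2)=3>1 -> COPY to pp3. 4 ppages; refcounts: pp0:3 pp1:3 pp2:2 pp3:1
Op 4: fork(P2) -> P3. 4 ppages; refcounts: pp0:4 pp1:4 pp2:3 pp3:1
Op 5: write(P0, v1, 121). refcount(pp1)=4>1 -> COPY to pp4. 5 ppages; refcounts: pp0:4 pp1:3 pp2:3 pp3:1 pp4:1
Op 6: read(P2, v1) -> 49. No state change.
Op 7: read(P1, v0) -> 48. No state change.
Op 8: read(P3, v1) -> 49. No state change.
P0: v1 -> pp4 = 121
P1: v1 -> pp1 = 49
P2: v1 -> pp1 = 49
P3: v1 -> pp1 = 49

Answer: 121 49 49 49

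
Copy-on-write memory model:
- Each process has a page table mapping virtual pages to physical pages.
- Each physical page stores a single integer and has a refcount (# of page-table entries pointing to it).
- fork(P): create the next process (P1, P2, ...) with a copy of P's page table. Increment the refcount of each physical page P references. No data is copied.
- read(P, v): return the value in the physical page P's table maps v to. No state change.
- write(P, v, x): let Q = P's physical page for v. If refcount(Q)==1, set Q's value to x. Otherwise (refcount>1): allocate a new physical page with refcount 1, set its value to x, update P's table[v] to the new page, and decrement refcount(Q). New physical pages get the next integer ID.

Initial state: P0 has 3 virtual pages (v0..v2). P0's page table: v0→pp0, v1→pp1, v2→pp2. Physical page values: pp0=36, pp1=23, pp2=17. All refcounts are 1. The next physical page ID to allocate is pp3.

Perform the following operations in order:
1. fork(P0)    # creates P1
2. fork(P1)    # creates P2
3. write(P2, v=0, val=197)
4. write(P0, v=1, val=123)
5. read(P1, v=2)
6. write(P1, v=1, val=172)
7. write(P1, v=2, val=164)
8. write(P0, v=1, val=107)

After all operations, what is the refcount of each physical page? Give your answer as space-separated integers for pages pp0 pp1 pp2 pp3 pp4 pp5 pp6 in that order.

Op 1: fork(P0) -> P1. 3 ppages; refcounts: pp0:2 pp1:2 pp2:2
Op 2: fork(P1) -> P2. 3 ppages; refcounts: pp0:3 pp1:3 pp2:3
Op 3: write(P2, v0, 197). refcount(pp0)=3>1 -> COPY to pp3. 4 ppages; refcounts: pp0:2 pp1:3 pp2:3 pp3:1
Op 4: write(P0, v1, 123). refcount(pp1)=3>1 -> COPY to pp4. 5 ppages; refcounts: pp0:2 pp1:2 pp2:3 pp3:1 pp4:1
Op 5: read(P1, v2) -> 17. No state change.
Op 6: write(P1, v1, 172). refcount(pp1)=2>1 -> COPY to pp5. 6 ppages; refcounts: pp0:2 pp1:1 pp2:3 pp3:1 pp4:1 pp5:1
Op 7: write(P1, v2, 164). refcount(pp2)=3>1 -> COPY to pp6. 7 ppages; refcounts: pp0:2 pp1:1 pp2:2 pp3:1 pp4:1 pp5:1 pp6:1
Op 8: write(P0, v1, 107). refcount(pp4)=1 -> write in place. 7 ppages; refcounts: pp0:2 pp1:1 pp2:2 pp3:1 pp4:1 pp5:1 pp6:1

Answer: 2 1 2 1 1 1 1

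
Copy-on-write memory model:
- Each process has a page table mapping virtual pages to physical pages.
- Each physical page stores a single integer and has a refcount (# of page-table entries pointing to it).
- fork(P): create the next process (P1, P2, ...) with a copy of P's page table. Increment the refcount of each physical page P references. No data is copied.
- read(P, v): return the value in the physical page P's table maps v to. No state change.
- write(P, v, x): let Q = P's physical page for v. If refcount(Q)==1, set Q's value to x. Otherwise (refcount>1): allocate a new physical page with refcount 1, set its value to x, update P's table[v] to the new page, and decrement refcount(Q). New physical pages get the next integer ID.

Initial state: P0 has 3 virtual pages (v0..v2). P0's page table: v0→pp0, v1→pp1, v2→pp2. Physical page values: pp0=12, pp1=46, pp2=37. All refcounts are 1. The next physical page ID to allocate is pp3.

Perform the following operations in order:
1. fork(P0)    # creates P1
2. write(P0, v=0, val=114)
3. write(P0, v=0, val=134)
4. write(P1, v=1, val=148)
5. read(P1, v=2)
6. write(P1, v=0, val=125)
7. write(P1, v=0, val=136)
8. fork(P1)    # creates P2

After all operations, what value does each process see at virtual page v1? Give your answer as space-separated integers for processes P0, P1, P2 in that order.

Op 1: fork(P0) -> P1. 3 ppages; refcounts: pp0:2 pp1:2 pp2:2
Op 2: write(P0, v0, 114). refcount(pp0)=2>1 -> COPY to pp3. 4 ppages; refcounts: pp0:1 pp1:2 pp2:2 pp3:1
Op 3: write(P0, v0, 134). refcount(pp3)=1 -> write in place. 4 ppages; refcounts: pp0:1 pp1:2 pp2:2 pp3:1
Op 4: write(P1, v1, 148). refcount(pp1)=2>1 -> COPY to pp4. 5 ppages; refcounts: pp0:1 pp1:1 pp2:2 pp3:1 pp4:1
Op 5: read(P1, v2) -> 37. No state change.
Op 6: write(P1, v0, 125). refcount(pp0)=1 -> write in place. 5 ppages; refcounts: pp0:1 pp1:1 pp2:2 pp3:1 pp4:1
Op 7: write(P1, v0, 136). refcount(pp0)=1 -> write in place. 5 ppages; refcounts: pp0:1 pp1:1 pp2:2 pp3:1 pp4:1
Op 8: fork(P1) -> P2. 5 ppages; refcounts: pp0:2 pp1:1 pp2:3 pp3:1 pp4:2
P0: v1 -> pp1 = 46
P1: v1 -> pp4 = 148
P2: v1 -> pp4 = 148

Answer: 46 148 148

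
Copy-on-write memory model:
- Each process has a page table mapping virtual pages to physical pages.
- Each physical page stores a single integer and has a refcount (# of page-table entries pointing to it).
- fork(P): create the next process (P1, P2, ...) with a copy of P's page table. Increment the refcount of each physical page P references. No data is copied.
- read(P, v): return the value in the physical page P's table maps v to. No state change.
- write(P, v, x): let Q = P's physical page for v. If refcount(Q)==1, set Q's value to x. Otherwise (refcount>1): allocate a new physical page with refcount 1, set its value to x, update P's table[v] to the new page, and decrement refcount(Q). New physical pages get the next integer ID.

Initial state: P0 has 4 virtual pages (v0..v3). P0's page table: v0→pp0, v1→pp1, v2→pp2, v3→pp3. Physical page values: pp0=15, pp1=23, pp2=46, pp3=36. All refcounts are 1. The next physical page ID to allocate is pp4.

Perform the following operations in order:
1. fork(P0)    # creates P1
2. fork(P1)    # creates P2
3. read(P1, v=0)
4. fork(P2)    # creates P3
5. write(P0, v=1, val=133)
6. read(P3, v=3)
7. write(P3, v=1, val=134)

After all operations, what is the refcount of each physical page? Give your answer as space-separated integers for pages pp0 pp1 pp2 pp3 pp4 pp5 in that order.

Op 1: fork(P0) -> P1. 4 ppages; refcounts: pp0:2 pp1:2 pp2:2 pp3:2
Op 2: fork(P1) -> P2. 4 ppages; refcounts: pp0:3 pp1:3 pp2:3 pp3:3
Op 3: read(P1, v0) -> 15. No state change.
Op 4: fork(P2) -> P3. 4 ppages; refcounts: pp0:4 pp1:4 pp2:4 pp3:4
Op 5: write(P0, v1, 133). refcount(pp1)=4>1 -> COPY to pp4. 5 ppages; refcounts: pp0:4 pp1:3 pp2:4 pp3:4 pp4:1
Op 6: read(P3, v3) -> 36. No state change.
Op 7: write(P3, v1, 134). refcount(pp1)=3>1 -> COPY to pp5. 6 ppages; refcounts: pp0:4 pp1:2 pp2:4 pp3:4 pp4:1 pp5:1

Answer: 4 2 4 4 1 1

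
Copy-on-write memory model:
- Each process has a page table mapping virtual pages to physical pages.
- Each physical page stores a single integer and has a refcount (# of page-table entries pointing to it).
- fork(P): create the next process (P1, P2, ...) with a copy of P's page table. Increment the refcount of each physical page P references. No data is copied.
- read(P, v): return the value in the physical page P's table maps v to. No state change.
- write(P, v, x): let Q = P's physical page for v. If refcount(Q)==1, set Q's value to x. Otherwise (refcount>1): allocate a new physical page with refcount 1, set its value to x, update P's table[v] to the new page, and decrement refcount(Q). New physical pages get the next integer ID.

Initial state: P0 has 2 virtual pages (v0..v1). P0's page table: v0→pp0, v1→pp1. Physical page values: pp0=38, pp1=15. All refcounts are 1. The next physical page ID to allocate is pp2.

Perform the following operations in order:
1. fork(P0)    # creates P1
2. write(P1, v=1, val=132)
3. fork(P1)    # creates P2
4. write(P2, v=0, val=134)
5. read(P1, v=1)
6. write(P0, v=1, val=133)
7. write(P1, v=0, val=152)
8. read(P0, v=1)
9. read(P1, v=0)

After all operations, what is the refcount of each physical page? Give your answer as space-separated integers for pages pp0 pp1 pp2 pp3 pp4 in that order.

Op 1: fork(P0) -> P1. 2 ppages; refcounts: pp0:2 pp1:2
Op 2: write(P1, v1, 132). refcount(pp1)=2>1 -> COPY to pp2. 3 ppages; refcounts: pp0:2 pp1:1 pp2:1
Op 3: fork(P1) -> P2. 3 ppages; refcounts: pp0:3 pp1:1 pp2:2
Op 4: write(P2, v0, 134). refcount(pp0)=3>1 -> COPY to pp3. 4 ppages; refcounts: pp0:2 pp1:1 pp2:2 pp3:1
Op 5: read(P1, v1) -> 132. No state change.
Op 6: write(P0, v1, 133). refcount(pp1)=1 -> write in place. 4 ppages; refcounts: pp0:2 pp1:1 pp2:2 pp3:1
Op 7: write(P1, v0, 152). refcount(pp0)=2>1 -> COPY to pp4. 5 ppages; refcounts: pp0:1 pp1:1 pp2:2 pp3:1 pp4:1
Op 8: read(P0, v1) -> 133. No state change.
Op 9: read(P1, v0) -> 152. No state change.

Answer: 1 1 2 1 1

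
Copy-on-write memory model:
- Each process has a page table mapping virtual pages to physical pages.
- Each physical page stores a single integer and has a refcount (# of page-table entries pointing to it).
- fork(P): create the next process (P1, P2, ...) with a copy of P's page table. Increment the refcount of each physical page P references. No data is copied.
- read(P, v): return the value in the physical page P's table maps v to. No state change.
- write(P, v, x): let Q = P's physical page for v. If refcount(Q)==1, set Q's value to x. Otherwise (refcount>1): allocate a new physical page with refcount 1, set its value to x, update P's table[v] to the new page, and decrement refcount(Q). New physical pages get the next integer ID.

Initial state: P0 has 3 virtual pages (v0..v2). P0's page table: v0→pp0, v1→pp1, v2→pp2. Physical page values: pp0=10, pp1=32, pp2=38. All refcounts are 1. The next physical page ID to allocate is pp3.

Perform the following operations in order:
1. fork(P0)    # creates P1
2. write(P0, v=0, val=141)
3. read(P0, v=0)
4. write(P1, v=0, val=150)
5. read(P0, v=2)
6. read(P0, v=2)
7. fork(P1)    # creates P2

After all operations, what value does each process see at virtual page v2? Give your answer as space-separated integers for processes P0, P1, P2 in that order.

Op 1: fork(P0) -> P1. 3 ppages; refcounts: pp0:2 pp1:2 pp2:2
Op 2: write(P0, v0, 141). refcount(pp0)=2>1 -> COPY to pp3. 4 ppages; refcounts: pp0:1 pp1:2 pp2:2 pp3:1
Op 3: read(P0, v0) -> 141. No state change.
Op 4: write(P1, v0, 150). refcount(pp0)=1 -> write in place. 4 ppages; refcounts: pp0:1 pp1:2 pp2:2 pp3:1
Op 5: read(P0, v2) -> 38. No state change.
Op 6: read(P0, v2) -> 38. No state change.
Op 7: fork(P1) -> P2. 4 ppages; refcounts: pp0:2 pp1:3 pp2:3 pp3:1
P0: v2 -> pp2 = 38
P1: v2 -> pp2 = 38
P2: v2 -> pp2 = 38

Answer: 38 38 38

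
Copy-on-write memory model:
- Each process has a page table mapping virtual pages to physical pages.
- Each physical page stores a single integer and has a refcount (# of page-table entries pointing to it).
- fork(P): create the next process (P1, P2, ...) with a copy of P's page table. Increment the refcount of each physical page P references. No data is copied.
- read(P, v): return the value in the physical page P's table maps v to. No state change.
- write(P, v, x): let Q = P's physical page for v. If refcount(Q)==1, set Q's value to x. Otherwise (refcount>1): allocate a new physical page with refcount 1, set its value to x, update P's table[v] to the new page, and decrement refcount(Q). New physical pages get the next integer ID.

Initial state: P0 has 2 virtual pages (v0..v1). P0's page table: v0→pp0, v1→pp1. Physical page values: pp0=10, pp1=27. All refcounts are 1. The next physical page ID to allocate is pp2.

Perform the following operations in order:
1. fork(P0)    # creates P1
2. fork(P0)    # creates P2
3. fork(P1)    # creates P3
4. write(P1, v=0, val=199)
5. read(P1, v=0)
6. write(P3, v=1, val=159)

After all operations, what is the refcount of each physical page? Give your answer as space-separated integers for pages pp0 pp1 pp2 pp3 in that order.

Answer: 3 3 1 1

Derivation:
Op 1: fork(P0) -> P1. 2 ppages; refcounts: pp0:2 pp1:2
Op 2: fork(P0) -> P2. 2 ppages; refcounts: pp0:3 pp1:3
Op 3: fork(P1) -> P3. 2 ppages; refcounts: pp0:4 pp1:4
Op 4: write(P1, v0, 199). refcount(pp0)=4>1 -> COPY to pp2. 3 ppages; refcounts: pp0:3 pp1:4 pp2:1
Op 5: read(P1, v0) -> 199. No state change.
Op 6: write(P3, v1, 159). refcount(pp1)=4>1 -> COPY to pp3. 4 ppages; refcounts: pp0:3 pp1:3 pp2:1 pp3:1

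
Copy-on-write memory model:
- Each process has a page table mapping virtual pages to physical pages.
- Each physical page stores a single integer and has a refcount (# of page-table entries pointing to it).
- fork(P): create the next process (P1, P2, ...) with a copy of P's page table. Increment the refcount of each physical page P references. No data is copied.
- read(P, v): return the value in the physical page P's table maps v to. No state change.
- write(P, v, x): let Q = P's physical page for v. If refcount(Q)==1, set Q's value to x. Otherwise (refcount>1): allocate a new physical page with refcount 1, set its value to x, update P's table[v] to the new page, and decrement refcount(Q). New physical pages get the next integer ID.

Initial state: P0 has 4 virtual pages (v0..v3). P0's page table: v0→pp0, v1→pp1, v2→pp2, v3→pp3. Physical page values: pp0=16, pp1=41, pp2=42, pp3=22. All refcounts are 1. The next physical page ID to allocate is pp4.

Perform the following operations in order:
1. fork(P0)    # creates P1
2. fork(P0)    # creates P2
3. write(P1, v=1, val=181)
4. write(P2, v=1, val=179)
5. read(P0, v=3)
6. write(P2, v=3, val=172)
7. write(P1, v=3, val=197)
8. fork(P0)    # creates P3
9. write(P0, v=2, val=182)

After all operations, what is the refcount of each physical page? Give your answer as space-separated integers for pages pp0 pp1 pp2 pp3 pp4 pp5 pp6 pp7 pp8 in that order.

Answer: 4 2 3 2 1 1 1 1 1

Derivation:
Op 1: fork(P0) -> P1. 4 ppages; refcounts: pp0:2 pp1:2 pp2:2 pp3:2
Op 2: fork(P0) -> P2. 4 ppages; refcounts: pp0:3 pp1:3 pp2:3 pp3:3
Op 3: write(P1, v1, 181). refcount(pp1)=3>1 -> COPY to pp4. 5 ppages; refcounts: pp0:3 pp1:2 pp2:3 pp3:3 pp4:1
Op 4: write(P2, v1, 179). refcount(pp1)=2>1 -> COPY to pp5. 6 ppages; refcounts: pp0:3 pp1:1 pp2:3 pp3:3 pp4:1 pp5:1
Op 5: read(P0, v3) -> 22. No state change.
Op 6: write(P2, v3, 172). refcount(pp3)=3>1 -> COPY to pp6. 7 ppages; refcounts: pp0:3 pp1:1 pp2:3 pp3:2 pp4:1 pp5:1 pp6:1
Op 7: write(P1, v3, 197). refcount(pp3)=2>1 -> COPY to pp7. 8 ppages; refcounts: pp0:3 pp1:1 pp2:3 pp3:1 pp4:1 pp5:1 pp6:1 pp7:1
Op 8: fork(P0) -> P3. 8 ppages; refcounts: pp0:4 pp1:2 pp2:4 pp3:2 pp4:1 pp5:1 pp6:1 pp7:1
Op 9: write(P0, v2, 182). refcount(pp2)=4>1 -> COPY to pp8. 9 ppages; refcounts: pp0:4 pp1:2 pp2:3 pp3:2 pp4:1 pp5:1 pp6:1 pp7:1 pp8:1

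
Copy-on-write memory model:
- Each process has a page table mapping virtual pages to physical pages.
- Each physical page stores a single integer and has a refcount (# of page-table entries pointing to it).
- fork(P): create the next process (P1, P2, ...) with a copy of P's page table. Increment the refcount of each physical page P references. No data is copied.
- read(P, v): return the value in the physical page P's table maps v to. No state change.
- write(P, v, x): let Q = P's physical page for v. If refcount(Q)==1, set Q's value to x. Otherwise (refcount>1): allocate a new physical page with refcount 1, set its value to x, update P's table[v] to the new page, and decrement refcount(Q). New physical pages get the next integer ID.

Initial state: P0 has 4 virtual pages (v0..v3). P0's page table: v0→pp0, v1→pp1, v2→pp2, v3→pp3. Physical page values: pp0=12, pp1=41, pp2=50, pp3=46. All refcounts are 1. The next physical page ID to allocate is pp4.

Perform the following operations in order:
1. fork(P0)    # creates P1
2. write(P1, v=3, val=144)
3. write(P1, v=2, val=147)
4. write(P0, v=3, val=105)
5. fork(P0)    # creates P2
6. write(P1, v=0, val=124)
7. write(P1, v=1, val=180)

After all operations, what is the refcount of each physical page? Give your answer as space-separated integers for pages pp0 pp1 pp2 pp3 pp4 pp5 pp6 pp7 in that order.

Answer: 2 2 2 2 1 1 1 1

Derivation:
Op 1: fork(P0) -> P1. 4 ppages; refcounts: pp0:2 pp1:2 pp2:2 pp3:2
Op 2: write(P1, v3, 144). refcount(pp3)=2>1 -> COPY to pp4. 5 ppages; refcounts: pp0:2 pp1:2 pp2:2 pp3:1 pp4:1
Op 3: write(P1, v2, 147). refcount(pp2)=2>1 -> COPY to pp5. 6 ppages; refcounts: pp0:2 pp1:2 pp2:1 pp3:1 pp4:1 pp5:1
Op 4: write(P0, v3, 105). refcount(pp3)=1 -> write in place. 6 ppages; refcounts: pp0:2 pp1:2 pp2:1 pp3:1 pp4:1 pp5:1
Op 5: fork(P0) -> P2. 6 ppages; refcounts: pp0:3 pp1:3 pp2:2 pp3:2 pp4:1 pp5:1
Op 6: write(P1, v0, 124). refcount(pp0)=3>1 -> COPY to pp6. 7 ppages; refcounts: pp0:2 pp1:3 pp2:2 pp3:2 pp4:1 pp5:1 pp6:1
Op 7: write(P1, v1, 180). refcount(pp1)=3>1 -> COPY to pp7. 8 ppages; refcounts: pp0:2 pp1:2 pp2:2 pp3:2 pp4:1 pp5:1 pp6:1 pp7:1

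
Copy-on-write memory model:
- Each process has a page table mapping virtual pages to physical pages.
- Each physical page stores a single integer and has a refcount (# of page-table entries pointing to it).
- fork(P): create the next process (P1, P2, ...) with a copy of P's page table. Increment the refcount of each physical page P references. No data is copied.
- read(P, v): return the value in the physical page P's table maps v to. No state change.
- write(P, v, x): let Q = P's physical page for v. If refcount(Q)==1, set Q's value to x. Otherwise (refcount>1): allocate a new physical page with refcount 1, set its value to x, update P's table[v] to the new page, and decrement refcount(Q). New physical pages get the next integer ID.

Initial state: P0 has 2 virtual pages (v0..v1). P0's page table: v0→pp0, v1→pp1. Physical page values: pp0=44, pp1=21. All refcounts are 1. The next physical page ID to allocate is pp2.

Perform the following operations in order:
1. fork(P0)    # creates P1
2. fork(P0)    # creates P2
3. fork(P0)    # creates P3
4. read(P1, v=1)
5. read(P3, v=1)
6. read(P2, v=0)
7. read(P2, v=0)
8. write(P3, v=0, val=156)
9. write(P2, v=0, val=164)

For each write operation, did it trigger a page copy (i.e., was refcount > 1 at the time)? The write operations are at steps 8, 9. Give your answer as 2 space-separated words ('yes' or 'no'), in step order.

Op 1: fork(P0) -> P1. 2 ppages; refcounts: pp0:2 pp1:2
Op 2: fork(P0) -> P2. 2 ppages; refcounts: pp0:3 pp1:3
Op 3: fork(P0) -> P3. 2 ppages; refcounts: pp0:4 pp1:4
Op 4: read(P1, v1) -> 21. No state change.
Op 5: read(P3, v1) -> 21. No state change.
Op 6: read(P2, v0) -> 44. No state change.
Op 7: read(P2, v0) -> 44. No state change.
Op 8: write(P3, v0, 156). refcount(pp0)=4>1 -> COPY to pp2. 3 ppages; refcounts: pp0:3 pp1:4 pp2:1
Op 9: write(P2, v0, 164). refcount(pp0)=3>1 -> COPY to pp3. 4 ppages; refcounts: pp0:2 pp1:4 pp2:1 pp3:1

yes yes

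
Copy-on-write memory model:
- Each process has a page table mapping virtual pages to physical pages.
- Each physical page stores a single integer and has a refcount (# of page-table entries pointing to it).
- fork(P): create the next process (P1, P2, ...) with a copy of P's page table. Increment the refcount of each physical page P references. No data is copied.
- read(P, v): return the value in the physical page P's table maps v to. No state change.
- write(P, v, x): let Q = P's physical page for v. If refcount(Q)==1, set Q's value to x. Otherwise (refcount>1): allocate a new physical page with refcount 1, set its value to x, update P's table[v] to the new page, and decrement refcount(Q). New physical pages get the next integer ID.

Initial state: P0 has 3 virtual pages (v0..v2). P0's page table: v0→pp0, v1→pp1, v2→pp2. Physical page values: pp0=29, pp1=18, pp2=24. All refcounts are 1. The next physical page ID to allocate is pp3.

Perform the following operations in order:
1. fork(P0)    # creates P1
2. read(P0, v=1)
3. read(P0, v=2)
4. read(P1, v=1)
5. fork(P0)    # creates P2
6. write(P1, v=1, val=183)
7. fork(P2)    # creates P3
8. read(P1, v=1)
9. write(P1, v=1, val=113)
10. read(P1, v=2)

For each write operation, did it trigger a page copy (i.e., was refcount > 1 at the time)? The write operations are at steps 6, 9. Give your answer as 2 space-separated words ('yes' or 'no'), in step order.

Op 1: fork(P0) -> P1. 3 ppages; refcounts: pp0:2 pp1:2 pp2:2
Op 2: read(P0, v1) -> 18. No state change.
Op 3: read(P0, v2) -> 24. No state change.
Op 4: read(P1, v1) -> 18. No state change.
Op 5: fork(P0) -> P2. 3 ppages; refcounts: pp0:3 pp1:3 pp2:3
Op 6: write(P1, v1, 183). refcount(pp1)=3>1 -> COPY to pp3. 4 ppages; refcounts: pp0:3 pp1:2 pp2:3 pp3:1
Op 7: fork(P2) -> P3. 4 ppages; refcounts: pp0:4 pp1:3 pp2:4 pp3:1
Op 8: read(P1, v1) -> 183. No state change.
Op 9: write(P1, v1, 113). refcount(pp3)=1 -> write in place. 4 ppages; refcounts: pp0:4 pp1:3 pp2:4 pp3:1
Op 10: read(P1, v2) -> 24. No state change.

yes no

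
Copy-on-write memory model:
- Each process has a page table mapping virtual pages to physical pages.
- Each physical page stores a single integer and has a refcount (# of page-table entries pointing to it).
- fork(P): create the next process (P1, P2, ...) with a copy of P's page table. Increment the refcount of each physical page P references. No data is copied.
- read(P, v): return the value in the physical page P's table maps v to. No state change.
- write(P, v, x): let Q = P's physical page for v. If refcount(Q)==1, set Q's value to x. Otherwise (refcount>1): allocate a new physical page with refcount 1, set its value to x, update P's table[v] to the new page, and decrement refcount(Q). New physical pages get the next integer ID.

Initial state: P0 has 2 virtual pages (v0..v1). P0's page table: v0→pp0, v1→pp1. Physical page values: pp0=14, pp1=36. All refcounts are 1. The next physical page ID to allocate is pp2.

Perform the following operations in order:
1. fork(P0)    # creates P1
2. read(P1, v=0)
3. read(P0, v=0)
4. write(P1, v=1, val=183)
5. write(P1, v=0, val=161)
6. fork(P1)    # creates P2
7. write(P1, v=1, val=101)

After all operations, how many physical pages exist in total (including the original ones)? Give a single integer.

Op 1: fork(P0) -> P1. 2 ppages; refcounts: pp0:2 pp1:2
Op 2: read(P1, v0) -> 14. No state change.
Op 3: read(P0, v0) -> 14. No state change.
Op 4: write(P1, v1, 183). refcount(pp1)=2>1 -> COPY to pp2. 3 ppages; refcounts: pp0:2 pp1:1 pp2:1
Op 5: write(P1, v0, 161). refcount(pp0)=2>1 -> COPY to pp3. 4 ppages; refcounts: pp0:1 pp1:1 pp2:1 pp3:1
Op 6: fork(P1) -> P2. 4 ppages; refcounts: pp0:1 pp1:1 pp2:2 pp3:2
Op 7: write(P1, v1, 101). refcount(pp2)=2>1 -> COPY to pp4. 5 ppages; refcounts: pp0:1 pp1:1 pp2:1 pp3:2 pp4:1

Answer: 5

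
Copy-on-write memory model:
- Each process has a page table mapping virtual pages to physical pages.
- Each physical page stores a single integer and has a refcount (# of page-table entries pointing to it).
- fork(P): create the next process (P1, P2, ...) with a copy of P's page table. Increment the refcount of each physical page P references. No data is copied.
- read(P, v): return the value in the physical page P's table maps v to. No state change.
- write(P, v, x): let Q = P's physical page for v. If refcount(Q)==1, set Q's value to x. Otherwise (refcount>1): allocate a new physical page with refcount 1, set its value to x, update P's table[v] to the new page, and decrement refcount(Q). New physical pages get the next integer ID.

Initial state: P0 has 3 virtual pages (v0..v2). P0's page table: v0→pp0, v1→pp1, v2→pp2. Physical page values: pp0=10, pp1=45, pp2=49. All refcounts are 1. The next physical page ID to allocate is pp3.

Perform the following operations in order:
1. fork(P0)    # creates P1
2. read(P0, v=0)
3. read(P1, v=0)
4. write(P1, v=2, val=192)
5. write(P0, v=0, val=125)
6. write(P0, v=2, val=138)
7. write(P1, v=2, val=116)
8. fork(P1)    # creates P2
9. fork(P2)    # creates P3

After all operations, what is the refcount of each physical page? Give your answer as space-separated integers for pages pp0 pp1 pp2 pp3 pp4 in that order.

Answer: 3 4 1 3 1

Derivation:
Op 1: fork(P0) -> P1. 3 ppages; refcounts: pp0:2 pp1:2 pp2:2
Op 2: read(P0, v0) -> 10. No state change.
Op 3: read(P1, v0) -> 10. No state change.
Op 4: write(P1, v2, 192). refcount(pp2)=2>1 -> COPY to pp3. 4 ppages; refcounts: pp0:2 pp1:2 pp2:1 pp3:1
Op 5: write(P0, v0, 125). refcount(pp0)=2>1 -> COPY to pp4. 5 ppages; refcounts: pp0:1 pp1:2 pp2:1 pp3:1 pp4:1
Op 6: write(P0, v2, 138). refcount(pp2)=1 -> write in place. 5 ppages; refcounts: pp0:1 pp1:2 pp2:1 pp3:1 pp4:1
Op 7: write(P1, v2, 116). refcount(pp3)=1 -> write in place. 5 ppages; refcounts: pp0:1 pp1:2 pp2:1 pp3:1 pp4:1
Op 8: fork(P1) -> P2. 5 ppages; refcounts: pp0:2 pp1:3 pp2:1 pp3:2 pp4:1
Op 9: fork(P2) -> P3. 5 ppages; refcounts: pp0:3 pp1:4 pp2:1 pp3:3 pp4:1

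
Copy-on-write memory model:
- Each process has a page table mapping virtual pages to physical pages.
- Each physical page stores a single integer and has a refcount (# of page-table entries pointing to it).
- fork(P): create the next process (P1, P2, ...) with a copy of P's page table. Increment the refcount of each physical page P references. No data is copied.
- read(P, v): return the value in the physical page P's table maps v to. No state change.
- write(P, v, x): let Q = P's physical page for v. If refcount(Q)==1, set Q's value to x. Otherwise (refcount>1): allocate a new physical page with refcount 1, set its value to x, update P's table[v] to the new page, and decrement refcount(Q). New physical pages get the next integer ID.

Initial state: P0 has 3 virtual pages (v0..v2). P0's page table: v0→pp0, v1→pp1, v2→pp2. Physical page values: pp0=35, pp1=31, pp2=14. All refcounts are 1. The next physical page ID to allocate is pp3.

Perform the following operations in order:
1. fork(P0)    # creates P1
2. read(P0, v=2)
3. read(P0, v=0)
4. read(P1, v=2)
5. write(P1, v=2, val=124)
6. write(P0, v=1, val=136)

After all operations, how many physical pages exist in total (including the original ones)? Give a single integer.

Answer: 5

Derivation:
Op 1: fork(P0) -> P1. 3 ppages; refcounts: pp0:2 pp1:2 pp2:2
Op 2: read(P0, v2) -> 14. No state change.
Op 3: read(P0, v0) -> 35. No state change.
Op 4: read(P1, v2) -> 14. No state change.
Op 5: write(P1, v2, 124). refcount(pp2)=2>1 -> COPY to pp3. 4 ppages; refcounts: pp0:2 pp1:2 pp2:1 pp3:1
Op 6: write(P0, v1, 136). refcount(pp1)=2>1 -> COPY to pp4. 5 ppages; refcounts: pp0:2 pp1:1 pp2:1 pp3:1 pp4:1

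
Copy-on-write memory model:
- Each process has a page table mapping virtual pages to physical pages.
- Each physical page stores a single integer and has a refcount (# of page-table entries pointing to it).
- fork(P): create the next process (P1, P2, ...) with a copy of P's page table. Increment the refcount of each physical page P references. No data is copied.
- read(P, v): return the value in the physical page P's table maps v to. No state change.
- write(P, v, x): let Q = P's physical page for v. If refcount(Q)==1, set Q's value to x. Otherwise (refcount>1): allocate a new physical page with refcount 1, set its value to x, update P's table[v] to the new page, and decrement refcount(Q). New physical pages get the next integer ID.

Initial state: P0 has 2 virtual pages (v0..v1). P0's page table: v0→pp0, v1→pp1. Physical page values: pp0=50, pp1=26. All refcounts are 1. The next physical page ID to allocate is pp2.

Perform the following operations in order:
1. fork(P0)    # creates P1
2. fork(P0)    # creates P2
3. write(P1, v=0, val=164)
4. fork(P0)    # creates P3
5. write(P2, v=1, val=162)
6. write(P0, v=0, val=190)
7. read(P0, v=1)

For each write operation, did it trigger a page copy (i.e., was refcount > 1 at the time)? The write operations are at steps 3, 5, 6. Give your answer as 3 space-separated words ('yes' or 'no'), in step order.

Op 1: fork(P0) -> P1. 2 ppages; refcounts: pp0:2 pp1:2
Op 2: fork(P0) -> P2. 2 ppages; refcounts: pp0:3 pp1:3
Op 3: write(P1, v0, 164). refcount(pp0)=3>1 -> COPY to pp2. 3 ppages; refcounts: pp0:2 pp1:3 pp2:1
Op 4: fork(P0) -> P3. 3 ppages; refcounts: pp0:3 pp1:4 pp2:1
Op 5: write(P2, v1, 162). refcount(pp1)=4>1 -> COPY to pp3. 4 ppages; refcounts: pp0:3 pp1:3 pp2:1 pp3:1
Op 6: write(P0, v0, 190). refcount(pp0)=3>1 -> COPY to pp4. 5 ppages; refcounts: pp0:2 pp1:3 pp2:1 pp3:1 pp4:1
Op 7: read(P0, v1) -> 26. No state change.

yes yes yes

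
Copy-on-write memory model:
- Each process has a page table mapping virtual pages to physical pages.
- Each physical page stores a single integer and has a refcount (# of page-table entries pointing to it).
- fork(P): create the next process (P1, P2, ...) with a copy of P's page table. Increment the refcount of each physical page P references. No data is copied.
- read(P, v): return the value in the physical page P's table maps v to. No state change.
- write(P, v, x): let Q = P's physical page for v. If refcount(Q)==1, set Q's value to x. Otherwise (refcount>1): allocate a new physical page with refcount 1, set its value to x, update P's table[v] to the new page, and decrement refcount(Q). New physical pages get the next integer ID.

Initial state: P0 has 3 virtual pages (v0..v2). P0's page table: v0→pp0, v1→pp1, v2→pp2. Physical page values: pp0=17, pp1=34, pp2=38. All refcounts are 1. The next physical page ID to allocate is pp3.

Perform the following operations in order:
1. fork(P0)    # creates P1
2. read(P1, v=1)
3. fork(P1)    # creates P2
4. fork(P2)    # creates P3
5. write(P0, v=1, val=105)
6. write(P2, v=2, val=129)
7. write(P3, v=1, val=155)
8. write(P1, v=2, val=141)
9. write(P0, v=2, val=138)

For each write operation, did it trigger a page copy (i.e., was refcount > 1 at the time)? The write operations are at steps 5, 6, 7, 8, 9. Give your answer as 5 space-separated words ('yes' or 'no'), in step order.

Op 1: fork(P0) -> P1. 3 ppages; refcounts: pp0:2 pp1:2 pp2:2
Op 2: read(P1, v1) -> 34. No state change.
Op 3: fork(P1) -> P2. 3 ppages; refcounts: pp0:3 pp1:3 pp2:3
Op 4: fork(P2) -> P3. 3 ppages; refcounts: pp0:4 pp1:4 pp2:4
Op 5: write(P0, v1, 105). refcount(pp1)=4>1 -> COPY to pp3. 4 ppages; refcounts: pp0:4 pp1:3 pp2:4 pp3:1
Op 6: write(P2, v2, 129). refcount(pp2)=4>1 -> COPY to pp4. 5 ppages; refcounts: pp0:4 pp1:3 pp2:3 pp3:1 pp4:1
Op 7: write(P3, v1, 155). refcount(pp1)=3>1 -> COPY to pp5. 6 ppages; refcounts: pp0:4 pp1:2 pp2:3 pp3:1 pp4:1 pp5:1
Op 8: write(P1, v2, 141). refcount(pp2)=3>1 -> COPY to pp6. 7 ppages; refcounts: pp0:4 pp1:2 pp2:2 pp3:1 pp4:1 pp5:1 pp6:1
Op 9: write(P0, v2, 138). refcount(pp2)=2>1 -> COPY to pp7. 8 ppages; refcounts: pp0:4 pp1:2 pp2:1 pp3:1 pp4:1 pp5:1 pp6:1 pp7:1

yes yes yes yes yes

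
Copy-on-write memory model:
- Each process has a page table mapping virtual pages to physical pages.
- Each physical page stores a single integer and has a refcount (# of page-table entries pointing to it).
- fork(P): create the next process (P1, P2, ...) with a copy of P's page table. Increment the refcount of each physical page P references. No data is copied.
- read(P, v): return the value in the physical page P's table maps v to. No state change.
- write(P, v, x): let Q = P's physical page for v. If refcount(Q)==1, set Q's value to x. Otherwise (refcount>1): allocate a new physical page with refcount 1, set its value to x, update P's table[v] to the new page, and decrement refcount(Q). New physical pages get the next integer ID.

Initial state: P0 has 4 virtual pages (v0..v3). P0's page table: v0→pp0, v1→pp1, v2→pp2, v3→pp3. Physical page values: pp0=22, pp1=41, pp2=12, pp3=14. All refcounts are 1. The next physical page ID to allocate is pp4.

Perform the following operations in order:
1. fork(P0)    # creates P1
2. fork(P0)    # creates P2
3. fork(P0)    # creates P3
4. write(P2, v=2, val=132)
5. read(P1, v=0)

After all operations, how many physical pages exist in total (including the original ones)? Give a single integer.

Answer: 5

Derivation:
Op 1: fork(P0) -> P1. 4 ppages; refcounts: pp0:2 pp1:2 pp2:2 pp3:2
Op 2: fork(P0) -> P2. 4 ppages; refcounts: pp0:3 pp1:3 pp2:3 pp3:3
Op 3: fork(P0) -> P3. 4 ppages; refcounts: pp0:4 pp1:4 pp2:4 pp3:4
Op 4: write(P2, v2, 132). refcount(pp2)=4>1 -> COPY to pp4. 5 ppages; refcounts: pp0:4 pp1:4 pp2:3 pp3:4 pp4:1
Op 5: read(P1, v0) -> 22. No state change.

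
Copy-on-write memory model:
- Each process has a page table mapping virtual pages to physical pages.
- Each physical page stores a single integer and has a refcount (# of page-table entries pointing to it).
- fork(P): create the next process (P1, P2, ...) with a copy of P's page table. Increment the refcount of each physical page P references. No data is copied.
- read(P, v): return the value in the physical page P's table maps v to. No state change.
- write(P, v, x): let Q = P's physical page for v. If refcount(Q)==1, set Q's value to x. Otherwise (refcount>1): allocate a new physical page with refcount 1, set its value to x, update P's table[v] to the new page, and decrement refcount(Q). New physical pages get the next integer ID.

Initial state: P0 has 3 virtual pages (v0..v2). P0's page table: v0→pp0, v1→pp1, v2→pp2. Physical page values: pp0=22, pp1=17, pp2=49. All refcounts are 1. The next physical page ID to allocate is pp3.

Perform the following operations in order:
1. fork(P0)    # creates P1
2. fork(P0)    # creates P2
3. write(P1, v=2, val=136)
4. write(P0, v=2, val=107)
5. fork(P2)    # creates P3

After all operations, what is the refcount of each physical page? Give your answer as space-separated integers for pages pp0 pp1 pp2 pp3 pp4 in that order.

Op 1: fork(P0) -> P1. 3 ppages; refcounts: pp0:2 pp1:2 pp2:2
Op 2: fork(P0) -> P2. 3 ppages; refcounts: pp0:3 pp1:3 pp2:3
Op 3: write(P1, v2, 136). refcount(pp2)=3>1 -> COPY to pp3. 4 ppages; refcounts: pp0:3 pp1:3 pp2:2 pp3:1
Op 4: write(P0, v2, 107). refcount(pp2)=2>1 -> COPY to pp4. 5 ppages; refcounts: pp0:3 pp1:3 pp2:1 pp3:1 pp4:1
Op 5: fork(P2) -> P3. 5 ppages; refcounts: pp0:4 pp1:4 pp2:2 pp3:1 pp4:1

Answer: 4 4 2 1 1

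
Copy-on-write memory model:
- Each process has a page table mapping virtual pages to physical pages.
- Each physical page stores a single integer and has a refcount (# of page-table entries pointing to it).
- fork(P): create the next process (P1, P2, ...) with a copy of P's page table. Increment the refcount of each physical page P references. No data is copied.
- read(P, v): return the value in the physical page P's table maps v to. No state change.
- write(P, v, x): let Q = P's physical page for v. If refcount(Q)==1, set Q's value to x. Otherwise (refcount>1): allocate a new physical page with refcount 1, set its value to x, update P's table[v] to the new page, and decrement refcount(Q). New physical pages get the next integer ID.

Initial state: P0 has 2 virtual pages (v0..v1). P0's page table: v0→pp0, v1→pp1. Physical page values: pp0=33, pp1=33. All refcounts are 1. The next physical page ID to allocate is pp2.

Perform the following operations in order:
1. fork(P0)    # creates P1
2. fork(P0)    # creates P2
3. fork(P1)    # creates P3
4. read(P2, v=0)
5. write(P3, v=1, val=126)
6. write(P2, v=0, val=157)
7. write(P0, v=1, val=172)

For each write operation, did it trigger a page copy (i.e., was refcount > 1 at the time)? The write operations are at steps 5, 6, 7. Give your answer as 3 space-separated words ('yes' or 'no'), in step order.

Op 1: fork(P0) -> P1. 2 ppages; refcounts: pp0:2 pp1:2
Op 2: fork(P0) -> P2. 2 ppages; refcounts: pp0:3 pp1:3
Op 3: fork(P1) -> P3. 2 ppages; refcounts: pp0:4 pp1:4
Op 4: read(P2, v0) -> 33. No state change.
Op 5: write(P3, v1, 126). refcount(pp1)=4>1 -> COPY to pp2. 3 ppages; refcounts: pp0:4 pp1:3 pp2:1
Op 6: write(P2, v0, 157). refcount(pp0)=4>1 -> COPY to pp3. 4 ppages; refcounts: pp0:3 pp1:3 pp2:1 pp3:1
Op 7: write(P0, v1, 172). refcount(pp1)=3>1 -> COPY to pp4. 5 ppages; refcounts: pp0:3 pp1:2 pp2:1 pp3:1 pp4:1

yes yes yes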